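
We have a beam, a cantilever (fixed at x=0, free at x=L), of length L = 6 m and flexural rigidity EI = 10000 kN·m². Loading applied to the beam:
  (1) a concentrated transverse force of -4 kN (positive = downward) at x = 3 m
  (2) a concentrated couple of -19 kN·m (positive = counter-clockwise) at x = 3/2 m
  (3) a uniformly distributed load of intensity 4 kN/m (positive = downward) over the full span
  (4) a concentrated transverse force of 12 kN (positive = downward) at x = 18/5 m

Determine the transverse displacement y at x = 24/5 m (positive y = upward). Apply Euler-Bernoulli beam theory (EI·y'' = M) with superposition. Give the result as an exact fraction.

Load 1 — point force P=-4 kN at a=3 m (b=L-a=3):
  y_1 = -Pa²(3x-a)/(6EI)  [x>a] = -(-4)·3²·(3·(24/5)-3)/(6·10000) = 171/25000 m
Load 2 — applied couple M₀=-19 kN·m at a=3/2 m (b=L-a=9/2):
  y_2 = M₀a(2x-a)/(2EI)  [x>a] = (-19)·(3/2)·(2·(24/5)-(3/2))/(2·10000) = -4617/400000 m
Load 3 — uniform load w=4 kN/m over full span:
  y_3 = -wx²(x²-4Lx+6L²)/(24EI) = -4·(24/5)²·((24/5)²-4·6·(24/5)+6·6²)/(24·10000) = -18576/390625 m
Load 4 — point force P=12 kN at a=18/5 m (b=L-a=12/5):
  y_4 = -Pa²(3x-a)/(6EI)  [x>a] = -12·(18/5)²·(3·(24/5)-(18/5))/(6·10000) = -2187/78125 m
Superposition: y = Σ y_i = -4012533/50000000 m ≈ -0.080251 m

y(24/5) = -4012533/50000000 m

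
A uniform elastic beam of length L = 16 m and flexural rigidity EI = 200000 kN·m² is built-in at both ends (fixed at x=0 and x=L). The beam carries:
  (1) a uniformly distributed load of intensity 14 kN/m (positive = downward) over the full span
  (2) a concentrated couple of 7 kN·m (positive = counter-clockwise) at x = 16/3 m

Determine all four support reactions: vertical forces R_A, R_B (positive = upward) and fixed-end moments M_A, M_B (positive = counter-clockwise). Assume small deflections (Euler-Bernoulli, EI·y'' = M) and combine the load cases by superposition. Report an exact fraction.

Load 1 — uniform load w=14 kN/m over full span:
  R_A = wL/2 = 14·16/2 = 112 kN
  M_A = wL²/12 = 14·16²/12 = 896/3 kN·m
  R_B = wL/2 = 14·16/2 = 112 kN
  M_B = -wL²/12 = -14·16²/12 = -896/3 kN·m
Load 2 — applied couple M₀=7 kN·m at a=16/3 m (b=L-a=32/3):
  R_A = 6M₀ab/L³ = 6·7·(16/3)·(32/3)/16³ = 7/12 kN
  M_A = M₀b(2a-b)/L² = 7·(32/3)·(2·(16/3)-(32/3))/16² = 0 kN·m
  R_B = -6M₀ab/L³ = -6·7·(16/3)·(32/3)/16³ = -7/12 kN
  M_B = M₀a(2b-a)/L² = 7·(16/3)·(2·(32/3)-(16/3))/16² = 7/3 kN·m
Superposition: R_A = 1351/12 kN, M_A = 896/3 kN·m, R_B = 1337/12 kN, M_B = -889/3 kN·m

R_A = 1351/12 kN, M_A = 896/3 kN·m, R_B = 1337/12 kN, M_B = -889/3 kN·m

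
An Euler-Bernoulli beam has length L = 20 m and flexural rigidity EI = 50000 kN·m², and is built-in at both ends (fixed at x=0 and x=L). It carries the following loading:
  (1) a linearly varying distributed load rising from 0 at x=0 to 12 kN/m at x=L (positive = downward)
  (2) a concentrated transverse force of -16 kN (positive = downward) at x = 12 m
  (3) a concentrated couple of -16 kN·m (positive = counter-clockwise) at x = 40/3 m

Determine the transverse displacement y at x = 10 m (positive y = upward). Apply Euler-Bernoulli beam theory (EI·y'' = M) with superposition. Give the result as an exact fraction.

y(10) = -4081/112500 m

Load 1 — triangular load w₀=12 kN/m (0→w₀ over full span):
  y_1 = -w₀x²(L-x)²(x+2L)/(120LEI) = -12·10²·(20-10)²·(10+2·20)/(120·20·50000) = -1/20 m
Load 2 — point force P=-16 kN at a=12 m (b=L-a=8):
  y_2 = -Pb²x²(3aL-(3a+b)x)/(6L³EI)  [x≤a] = -(-16)·8²·10²·(3·12·20-(3·12+8)·10)/(6·20³·50000) = 112/9375 m
Load 3 — applied couple M₀=-16 kN·m at a=40/3 m (b=L-a=20/3):
  y_3 = (R_Ax³/6 - M_Ax²/2)/EI  [x≤a] with R_A=-16/15, M_A=-16/3 = ((-16/15)·10³/6 - (-16/3)·10²/2)/50000 = 2/1125 m
Superposition: y = Σ y_i = -4081/112500 m ≈ -0.036276 m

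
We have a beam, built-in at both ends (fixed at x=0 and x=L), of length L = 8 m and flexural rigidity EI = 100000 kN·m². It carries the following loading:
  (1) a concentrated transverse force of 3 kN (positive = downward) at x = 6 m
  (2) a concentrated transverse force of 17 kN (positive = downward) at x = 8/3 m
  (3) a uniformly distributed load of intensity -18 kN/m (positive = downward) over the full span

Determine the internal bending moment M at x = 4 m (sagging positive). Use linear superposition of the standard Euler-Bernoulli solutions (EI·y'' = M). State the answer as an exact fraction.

Load 1 — point force P=3 kN at a=6 m (b=L-a=2):
  M_1 = Pb²(3a+b)x/L³ - Pab²/L²  [x≤a] = 3·2²·(3·6+2)·4/8³ - 3·6·2²/8² = 3/4 kN·m
Load 2 — point force P=17 kN at a=8/3 m (b=L-a=16/3):
  M_2 = Pa²(a+3b)(L-x)/L³ - Pa²b/L²  [x>a] = 17·(8/3)²·((8/3)+3·(16/3))·(8-4)/8³ - 17·(8/3)²·(16/3)/8² = 68/9 kN·m
Load 3 — uniform load w=-18 kN/m over full span:
  M_3 = wLx/2 - wL²/12 - wx²/2 = (-18)·8·4/2 - (-18)·8²/12 - (-18)·4²/2 = -48 kN·m
Superposition: M = Σ M_i = -1429/36 kN·m ≈ -39.694444 kN·m

M(4) = -1429/36 kN·m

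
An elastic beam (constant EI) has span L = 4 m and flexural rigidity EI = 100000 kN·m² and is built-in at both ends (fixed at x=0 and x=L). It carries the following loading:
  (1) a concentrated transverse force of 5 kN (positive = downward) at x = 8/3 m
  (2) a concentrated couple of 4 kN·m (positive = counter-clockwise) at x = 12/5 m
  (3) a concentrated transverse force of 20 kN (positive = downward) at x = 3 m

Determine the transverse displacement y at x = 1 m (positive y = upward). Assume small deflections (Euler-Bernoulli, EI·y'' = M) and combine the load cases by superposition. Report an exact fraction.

Load 1 — point force P=5 kN at a=8/3 m (b=L-a=4/3):
  y_1 = -Pb²x²(3aL-(3a+b)x)/(6L³EI)  [x≤a] = -5·(4/3)²·1²·(3·(8/3)·4-(3·(8/3)+(4/3))·1)/(6·4³·100000) = -17/3240000 m
Load 2 — applied couple M₀=4 kN·m at a=12/5 m (b=L-a=8/5):
  y_2 = (R_Ax³/6 - M_Ax²/2)/EI  [x≤a] with R_A=36/25, M_A=32/25 = ((36/25)·1³/6 - (32/25)·1²/2)/100000 = -1/250000 m
Load 3 — point force P=20 kN at a=3 m (b=L-a=1):
  y_3 = -Pb²x²(3aL-(3a+b)x)/(6L³EI)  [x≤a] = -20·1²·1²·(3·3·4-(3·3+1)·1)/(6·4³·100000) = -13/960000 m
Superposition: y = Σ y_i = -14767/648000000 m ≈ -0.000023 m

y(1) = -14767/648000000 m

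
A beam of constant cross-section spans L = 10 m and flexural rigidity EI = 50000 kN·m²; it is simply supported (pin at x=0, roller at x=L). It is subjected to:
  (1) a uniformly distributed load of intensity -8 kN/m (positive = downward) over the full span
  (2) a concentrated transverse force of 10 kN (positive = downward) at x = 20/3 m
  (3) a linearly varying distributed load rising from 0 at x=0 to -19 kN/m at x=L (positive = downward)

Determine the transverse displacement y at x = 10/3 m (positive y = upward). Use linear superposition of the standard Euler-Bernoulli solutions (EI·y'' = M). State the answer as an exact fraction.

y(10/3) = 263/7290 m

Load 1 — uniform load w=-8 kN/m over full span:
  y_1 = -wx(L³-2Lx²+x³)/(24EI) = -(-8)·(10/3)·(10³-2·10·(10/3)²+(10/3)³)/(24·50000) = 22/1215 m
Load 2 — point force P=10 kN at a=20/3 m (b=L-a=10/3):
  y_2 = -Pbx(L²-b²-x²)/(6LEI)  [x≤a] = -10·(10/3)·(10/3)·(10²-(10/3)²-(10/3)²)/(6·10·50000) = -7/2430 m
Load 3 — triangular load w₀=-19 kN/m (0→w₀ over full span):
  y_3 = -w₀x(7L⁴-10L²x²+3x⁴)/(360LEI) = -(-19)·(10/3)·(7·10⁴-10·10²·(10/3)²+3·(10/3)⁴)/(360·10·50000) = 76/3645 m
Superposition: y = Σ y_i = 263/7290 m ≈ 0.036077 m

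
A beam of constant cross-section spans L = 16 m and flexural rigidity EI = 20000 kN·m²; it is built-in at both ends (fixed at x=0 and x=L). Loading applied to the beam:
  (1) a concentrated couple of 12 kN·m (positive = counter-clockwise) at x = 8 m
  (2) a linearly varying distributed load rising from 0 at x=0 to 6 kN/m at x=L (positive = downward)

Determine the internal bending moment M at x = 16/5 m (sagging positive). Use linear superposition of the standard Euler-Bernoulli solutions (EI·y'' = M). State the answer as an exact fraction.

M(16/5) = -821/125 kN·m

Load 1 — applied couple M₀=12 kN·m at a=8 m (b=L-a=8):
  M_1 = R_Ax - M_A  [x≤a] with R_A=9/8, M_A=3 = (9/8)·(16/5) - 3 = 3/5 kN·m
Load 2 — triangular load w₀=6 kN/m (0→w₀ over full span):
  M_2 = 3w₀Lx/20 - w₀L²/30 - w₀x³/(6L) = 3·6·16·(16/5)/20 - 6·16²/30 - 6·(16/5)³/(6·16) = -896/125 kN·m
Superposition: M = Σ M_i = -821/125 kN·m ≈ -6.568000 kN·m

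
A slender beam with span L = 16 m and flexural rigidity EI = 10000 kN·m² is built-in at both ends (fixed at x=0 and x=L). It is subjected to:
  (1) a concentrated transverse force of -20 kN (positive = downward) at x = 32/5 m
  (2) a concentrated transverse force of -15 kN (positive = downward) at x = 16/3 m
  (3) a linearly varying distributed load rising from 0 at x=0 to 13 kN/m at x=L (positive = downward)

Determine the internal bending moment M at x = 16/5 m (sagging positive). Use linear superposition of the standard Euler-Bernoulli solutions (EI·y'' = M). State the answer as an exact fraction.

Load 1 — point force P=-20 kN at a=32/5 m (b=L-a=48/5):
  M_1 = Pb²(3a+b)x/L³ - Pab²/L²  [x≤a] = (-20)·(48/5)²·(3·(32/5)+(48/5))·(16/5)/16³ - (-20)·(32/5)·(48/5)²/16² = 576/125 kN·m
Load 2 — point force P=-15 kN at a=16/3 m (b=L-a=32/3):
  M_2 = Pb²(3a+b)x/L³ - Pab²/L²  [x≤a] = (-15)·(32/3)²·(3·(16/3)+(32/3))·(16/5)/16³ - (-15)·(16/3)·(32/3)²/16² = 0 kN·m
Load 3 — triangular load w₀=13 kN/m (0→w₀ over full span):
  M_3 = 3w₀Lx/20 - w₀L²/30 - w₀x³/(6L) = 3·13·16·(16/5)/20 - 13·16²/30 - 13·(16/5)³/(6·16) = -5824/375 kN·m
Superposition: M = Σ M_i = -4096/375 kN·m ≈ -10.922667 kN·m

M(16/5) = -4096/375 kN·m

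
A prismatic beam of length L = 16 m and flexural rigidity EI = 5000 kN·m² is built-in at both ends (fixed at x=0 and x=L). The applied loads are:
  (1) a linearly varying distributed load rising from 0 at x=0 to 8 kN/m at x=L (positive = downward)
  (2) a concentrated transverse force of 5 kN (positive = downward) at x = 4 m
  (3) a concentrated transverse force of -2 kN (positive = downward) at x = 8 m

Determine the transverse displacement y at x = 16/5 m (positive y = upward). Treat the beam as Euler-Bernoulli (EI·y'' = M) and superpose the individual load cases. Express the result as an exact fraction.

Load 1 — triangular load w₀=8 kN/m (0→w₀ over full span):
  y_1 = -w₀x²(L-x)²(x+2L)/(120LEI) = -8·(16/5)²·(16-(16/5))²·((16/5)+2·16)/(120·16·5000) = -1441792/29296875 m
Load 2 — point force P=5 kN at a=4 m (b=L-a=12):
  y_2 = -Pb²x²(3aL-(3a+b)x)/(6L³EI)  [x≤a] = -5·12²·(16/5)²·(3·4·16-(3·4+12)·(16/5))/(6·16³·5000) = -108/15625 m
Load 3 — point force P=-2 kN at a=8 m (b=L-a=8):
  y_3 = -Pb²x²(3aL-(3a+b)x)/(6L³EI)  [x≤a] = -(-2)·8²·(16/5)²·(3·8·16-(3·8+8)·(16/5))/(6·16³·5000) = 704/234375 m
Superposition: y = Σ y_i = -518764/9765625 m ≈ -0.053121 m

y(16/5) = -518764/9765625 m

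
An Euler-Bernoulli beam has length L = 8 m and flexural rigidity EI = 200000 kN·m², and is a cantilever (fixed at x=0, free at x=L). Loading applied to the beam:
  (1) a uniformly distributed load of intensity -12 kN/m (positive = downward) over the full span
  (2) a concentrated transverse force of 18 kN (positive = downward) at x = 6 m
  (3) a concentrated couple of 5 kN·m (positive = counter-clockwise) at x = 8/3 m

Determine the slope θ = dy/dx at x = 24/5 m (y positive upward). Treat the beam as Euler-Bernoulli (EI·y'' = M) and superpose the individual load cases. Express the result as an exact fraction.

θ(24/5) = 30973/9375000 rad

Load 1 — uniform load w=-12 kN/m over full span:
  θ_1 = -wx(x²-3Lx+3L²)/(6EI) = -(-12)·(24/5)·((24/5)²-3·8·(24/5)+3·8²)/(6·200000) = 1872/390625 rad
Load 2 — point force P=18 kN at a=6 m (b=L-a=2):
  θ_2 = -Px(2a-x)/(2EI)  [x≤a] = -18·(24/5)·(2·6-(24/5))/(2·200000) = -243/156250 rad
Load 3 — applied couple M₀=5 kN·m at a=8/3 m (b=L-a=16/3):
  θ_3 = M₀a/EI  [x>a] = 5·(8/3)/200000 = 1/15000 rad
Superposition: θ = Σ θ_i = 30973/9375000 rad ≈ 0.003304 rad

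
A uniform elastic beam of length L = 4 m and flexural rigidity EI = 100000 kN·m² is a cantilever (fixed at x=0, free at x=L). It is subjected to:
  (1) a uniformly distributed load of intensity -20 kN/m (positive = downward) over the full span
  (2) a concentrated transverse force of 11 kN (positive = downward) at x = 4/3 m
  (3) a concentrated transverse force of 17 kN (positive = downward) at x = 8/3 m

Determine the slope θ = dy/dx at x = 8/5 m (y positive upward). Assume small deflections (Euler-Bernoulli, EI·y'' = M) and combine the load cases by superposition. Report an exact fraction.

θ(8/5) = 3001/2812500 rad

Load 1 — uniform load w=-20 kN/m over full span:
  θ_1 = -wx(x²-3Lx+3L²)/(6EI) = -(-20)·(8/5)·((8/5)²-3·4·(8/5)+3·4²)/(6·100000) = 392/234375 rad
Load 2 — point force P=11 kN at a=4/3 m (b=L-a=8/3):
  θ_2 = -Pa²/(2EI)  [x>a] = -11·(4/3)²/(2·100000) = -11/112500 rad
Load 3 — point force P=17 kN at a=8/3 m (b=L-a=4/3):
  θ_3 = -Px(2a-x)/(2EI)  [x≤a] = -17·(8/5)·(2·(8/3)-(8/5))/(2·100000) = -119/234375 rad
Superposition: θ = Σ θ_i = 3001/2812500 rad ≈ 0.001067 rad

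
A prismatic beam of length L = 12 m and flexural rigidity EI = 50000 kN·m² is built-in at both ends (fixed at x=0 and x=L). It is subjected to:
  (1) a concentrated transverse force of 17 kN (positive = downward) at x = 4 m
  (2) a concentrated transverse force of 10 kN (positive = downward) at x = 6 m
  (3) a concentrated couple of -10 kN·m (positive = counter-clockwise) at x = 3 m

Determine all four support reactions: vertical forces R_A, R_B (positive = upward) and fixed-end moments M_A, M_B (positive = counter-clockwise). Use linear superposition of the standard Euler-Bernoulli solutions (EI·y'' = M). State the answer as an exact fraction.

R_A = 7195/432 kN, M_A = 3391/72 kN·m, R_B = 4469/432 kN, M_B = -2393/72 kN·m

Load 1 — point force P=17 kN at a=4 m (b=L-a=8):
  R_A = Pb²(3a+b)/L³ = 17·8²·(3·4+8)/12³ = 340/27 kN
  M_A = Pab²/L² = 17·4·8²/12² = 272/9 kN·m
  R_B = Pa²(a+3b)/L³ = 17·4²·(4+3·8)/12³ = 119/27 kN
  M_B = -Pa²b/L² = -17·4²·8/12² = -136/9 kN·m
Load 2 — point force P=10 kN at a=6 m (b=L-a=6):
  R_A = Pb²(3a+b)/L³ = 10·6²·(3·6+6)/12³ = 5 kN
  M_A = Pab²/L² = 10·6·6²/12² = 15 kN·m
  R_B = Pa²(a+3b)/L³ = 10·6²·(6+3·6)/12³ = 5 kN
  M_B = -Pa²b/L² = -10·6²·6/12² = -15 kN·m
Load 3 — applied couple M₀=-10 kN·m at a=3 m (b=L-a=9):
  R_A = 6M₀ab/L³ = 6·(-10)·3·9/12³ = -15/16 kN
  M_A = M₀b(2a-b)/L² = (-10)·9·(2·3-9)/12² = 15/8 kN·m
  R_B = -6M₀ab/L³ = -6·(-10)·3·9/12³ = 15/16 kN
  M_B = M₀a(2b-a)/L² = (-10)·3·(2·9-3)/12² = -25/8 kN·m
Superposition: R_A = 7195/432 kN, M_A = 3391/72 kN·m, R_B = 4469/432 kN, M_B = -2393/72 kN·m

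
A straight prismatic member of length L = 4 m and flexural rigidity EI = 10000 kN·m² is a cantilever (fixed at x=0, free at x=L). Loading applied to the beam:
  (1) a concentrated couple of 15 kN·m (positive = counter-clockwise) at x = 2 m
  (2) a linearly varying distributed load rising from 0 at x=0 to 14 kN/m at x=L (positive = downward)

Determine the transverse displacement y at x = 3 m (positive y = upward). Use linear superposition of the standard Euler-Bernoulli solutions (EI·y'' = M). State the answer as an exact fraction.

Load 1 — applied couple M₀=15 kN·m at a=2 m (b=L-a=2):
  y_1 = M₀a(2x-a)/(2EI)  [x>a] = 15·2·(2·3-2)/(2·10000) = 3/500 m
Load 2 — triangular load w₀=14 kN/m (0→w₀ over full span):
  y_2 = (w₀Lx³/12-w₀L²x²/6-w₀x⁵/(120L))/EI = (14·4·3³/12-14·4²·3²/6-14·3⁵/(120·4))/10000 = -17367/800000 m
Superposition: y = Σ y_i = -12567/800000 m ≈ -0.015709 m

y(3) = -12567/800000 m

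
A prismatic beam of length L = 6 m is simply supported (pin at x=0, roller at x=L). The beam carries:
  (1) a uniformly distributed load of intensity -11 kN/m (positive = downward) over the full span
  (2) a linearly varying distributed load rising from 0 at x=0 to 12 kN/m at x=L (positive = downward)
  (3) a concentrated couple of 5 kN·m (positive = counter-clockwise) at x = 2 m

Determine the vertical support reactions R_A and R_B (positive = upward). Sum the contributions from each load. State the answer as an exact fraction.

R_A = -121/6 kN, R_B = -59/6 kN

Load 1 — uniform load w=-11 kN/m over full span:
  R_A = wL/2 = (-11)·6/2 = -33 kN
  R_B = wL/2 = (-11)·6/2 = -33 kN
Load 2 — triangular load w₀=12 kN/m (0→w₀ over full span):
  R_A = w₀L/6 = 12·6/6 = 12 kN
  R_B = w₀L/3 = 12·6/3 = 24 kN
Load 3 — applied couple M₀=5 kN·m at a=2 m (b=L-a=4):
  R_A = M₀/L = 5/6 kN
  R_B = -M₀/L = -5/6 kN
Superposition: R_A = -121/6 kN, R_B = -59/6 kN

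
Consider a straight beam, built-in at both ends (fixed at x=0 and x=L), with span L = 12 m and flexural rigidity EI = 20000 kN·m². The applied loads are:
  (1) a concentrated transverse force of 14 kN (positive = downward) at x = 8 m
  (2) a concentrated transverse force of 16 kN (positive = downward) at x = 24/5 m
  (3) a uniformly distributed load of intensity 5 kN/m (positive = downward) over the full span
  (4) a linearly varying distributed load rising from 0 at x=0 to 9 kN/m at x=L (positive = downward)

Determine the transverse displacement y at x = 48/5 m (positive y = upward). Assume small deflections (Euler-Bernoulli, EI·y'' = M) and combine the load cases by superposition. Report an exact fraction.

y(48/5) = -454048/29296875 m

Load 1 — point force P=14 kN at a=8 m (b=L-a=4):
  y_1 = -Pa²(L-x)²(3bL-(3b+a)(L-x))/(6L³EI)  [x>a] = -14·8²·(12-(48/5))²·(3·4·12-(3·4+8)·(12-(48/5)))/(6·12³·20000) = -112/46875 m
Load 2 — point force P=16 kN at a=24/5 m (b=L-a=36/5):
  y_2 = -Pa²(L-x)²(3bL-(3b+a)(L-x))/(6L³EI)  [x>a] = -16·(24/5)²·(12-(48/5))²·(3·(36/5)·12-(3·(36/5)+(24/5))·(12-(48/5)))/(6·12³·20000) = -19584/9765625 m
Load 3 — uniform load w=5 kN/m over full span:
  y_3 = -wx²(L-x)²/(24EI) = -5·(48/5)²·(12-(48/5))²/(24·20000) = -432/78125 m
Load 4 — triangular load w₀=9 kN/m (0→w₀ over full span):
  y_4 = -w₀x²(L-x)²(x+2L)/(120LEI) = -9·(48/5)²·(12-(48/5))²·((48/5)+2·12)/(120·12·20000) = -54432/9765625 m
Superposition: y = Σ y_i = -454048/29296875 m ≈ -0.015498 m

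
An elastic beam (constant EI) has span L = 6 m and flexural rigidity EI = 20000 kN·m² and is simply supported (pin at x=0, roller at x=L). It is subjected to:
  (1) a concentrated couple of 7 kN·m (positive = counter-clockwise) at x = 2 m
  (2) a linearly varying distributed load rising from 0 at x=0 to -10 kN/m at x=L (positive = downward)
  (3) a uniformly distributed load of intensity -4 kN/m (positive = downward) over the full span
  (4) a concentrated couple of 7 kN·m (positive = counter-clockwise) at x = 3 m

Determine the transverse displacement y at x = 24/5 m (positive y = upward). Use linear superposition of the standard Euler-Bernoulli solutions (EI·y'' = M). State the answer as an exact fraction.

Load 1 — applied couple M₀=7 kN·m at a=2 m (b=L-a=4):
  y_1 = (M₀x³/(6L)-M₀(x-a)²/2+C₁x)/EI  [x>a] with C₁=M₀(3b²-L²)/(6L)=7/3 = (7·(24/5)³/(6·6)-7·((24/5)-2)²/2+(7/3)·(24/5))/20000 = 329/1250000 m
Load 2 — triangular load w₀=-10 kN/m (0→w₀ over full span):
  y_2 = -w₀x(7L⁴-10L²x²+3x⁴)/(360LEI) = -(-10)·(24/5)·(7·6⁴-10·6²·(24/5)²+3·(24/5)⁴)/(360·6·20000) = 10287/3906250 m
Load 3 — uniform load w=-4 kN/m over full span:
  y_3 = -wx(L³-2Lx²+x³)/(24EI) = -(-4)·(24/5)·(6³-2·6·(24/5)²+(24/5)³)/(24·20000) = 783/390625 m
Load 4 — applied couple M₀=7 kN·m at a=3 m (b=L-a=3):
  y_4 = (M₀x³/(6L)-M₀(x-a)²/2+C₁x)/EI  [x>a] with C₁=M₀(3b²-L²)/(6L)=-7/4 = (7·(24/5)³/(6·6)-7·((24/5)-3)²/2+(-7/4)·(24/5))/20000 = 441/5000000 m
Superposition: y = Σ y_i = 623669/125000000 m ≈ 0.004989 m

y(24/5) = 623669/125000000 m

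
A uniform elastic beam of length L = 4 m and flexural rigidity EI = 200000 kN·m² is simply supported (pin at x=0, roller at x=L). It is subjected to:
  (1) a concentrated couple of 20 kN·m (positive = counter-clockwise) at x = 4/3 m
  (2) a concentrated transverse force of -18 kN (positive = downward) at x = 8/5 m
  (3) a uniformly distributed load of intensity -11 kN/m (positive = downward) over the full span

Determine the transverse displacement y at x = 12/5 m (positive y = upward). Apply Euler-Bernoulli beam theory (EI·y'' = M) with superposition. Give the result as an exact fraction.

Load 1 — applied couple M₀=20 kN·m at a=4/3 m (b=L-a=8/3):
  y_1 = (M₀x³/(6L)-M₀(x-a)²/2+C₁x)/EI  [x>a] with C₁=M₀(3b²-L²)/(6L)=40/9 = (20·(12/5)³/(6·4)-20·((12/5)-(4/3))²/2+(40/9)·(12/5))/200000 = 38/703125 m
Load 2 — point force P=-18 kN at a=8/5 m (b=L-a=12/5):
  y_2 = -Pa(L-x)(2Lx-a²-x²)/(6LEI)  [x>a] = -(-18)·(8/5)·(4-(12/5))·(2·4·(12/5)-(8/5)²-(12/5)²)/(6·4·200000) = 204/1953125 m
Load 3 — uniform load w=-11 kN/m over full span:
  y_3 = -wx(L³-2Lx²+x³)/(24EI) = -(-11)·(12/5)·(4³-2·4·(12/5)²+(12/5)³)/(24·200000) = 341/1953125 m
Superposition: y = Σ y_i = 1171/3515625 m ≈ 0.000333 m

y(12/5) = 1171/3515625 m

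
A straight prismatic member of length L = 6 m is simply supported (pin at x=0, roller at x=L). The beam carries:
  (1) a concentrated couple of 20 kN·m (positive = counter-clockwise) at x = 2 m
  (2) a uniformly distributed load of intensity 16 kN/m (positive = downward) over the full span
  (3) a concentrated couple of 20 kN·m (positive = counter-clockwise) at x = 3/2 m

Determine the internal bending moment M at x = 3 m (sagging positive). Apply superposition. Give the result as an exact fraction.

Load 1 — applied couple M₀=20 kN·m at a=2 m (b=L-a=4):
  M_1 = M₀x/L - M₀  [x>a] = 20·3/6 - 20 = -10 kN·m
Load 2 — uniform load w=16 kN/m over full span:
  M_2 = wx(L-x)/2 = 16·3·(6-3)/2 = 72 kN·m
Load 3 — applied couple M₀=20 kN·m at a=3/2 m (b=L-a=9/2):
  M_3 = M₀x/L - M₀  [x>a] = 20·3/6 - 20 = -10 kN·m
Superposition: M = Σ M_i = 52 kN·m ≈ 52.000000 kN·m

M(3) = 52 kN·m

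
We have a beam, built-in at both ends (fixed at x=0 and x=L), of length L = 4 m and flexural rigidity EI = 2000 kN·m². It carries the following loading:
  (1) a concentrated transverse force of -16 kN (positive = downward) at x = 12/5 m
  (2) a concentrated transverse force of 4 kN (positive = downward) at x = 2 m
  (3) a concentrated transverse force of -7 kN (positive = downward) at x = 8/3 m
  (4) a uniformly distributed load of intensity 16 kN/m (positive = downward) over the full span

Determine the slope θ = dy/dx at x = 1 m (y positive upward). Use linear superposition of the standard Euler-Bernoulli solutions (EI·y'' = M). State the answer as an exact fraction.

Load 1 — point force P=-16 kN at a=12/5 m (b=L-a=8/5):
  θ_1 = -Pb²x(2aL-(3a+b)x)/(2L³EI)  [x≤a] = -(-16)·(8/5)²·1·(2·(12/5)·4-(3·(12/5)+(8/5))·1)/(2·4³·2000) = 26/15625 rad
Load 2 — point force P=4 kN at a=2 m (b=L-a=2):
  θ_2 = -Pb²x(2aL-(3a+b)x)/(2L³EI)  [x≤a] = -4·2²·1·(2·2·4-(3·2+2)·1)/(2·4³·2000) = -1/2000 rad
Load 3 — point force P=-7 kN at a=8/3 m (b=L-a=4/3):
  θ_3 = -Pb²x(2aL-(3a+b)x)/(2L³EI)  [x≤a] = -(-7)·(4/3)²·1·(2·(8/3)·4-(3·(8/3)+(4/3))·1)/(2·4³·2000) = 7/12000 rad
Load 4 — uniform load w=16 kN/m over full span:
  θ_4 = -wx(L-x)(L-2x)/(12EI) = -16·1·(4-1)·(4-2·1)/(12·2000) = -1/250 rad
Superposition: θ = Σ θ_i = -3379/1500000 rad ≈ -0.002253 rad

θ(1) = -3379/1500000 rad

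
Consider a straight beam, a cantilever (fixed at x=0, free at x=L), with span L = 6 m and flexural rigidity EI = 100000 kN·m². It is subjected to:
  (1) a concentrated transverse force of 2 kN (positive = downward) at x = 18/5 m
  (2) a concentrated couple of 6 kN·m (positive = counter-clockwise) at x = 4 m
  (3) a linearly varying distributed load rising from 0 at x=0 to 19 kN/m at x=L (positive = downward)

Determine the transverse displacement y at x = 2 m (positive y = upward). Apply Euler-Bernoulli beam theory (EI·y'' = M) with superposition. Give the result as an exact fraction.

Load 1 — point force P=2 kN at a=18/5 m (b=L-a=12/5):
  y_1 = -Px²(3a-x)/(6EI)  [x≤a] = -2·2²·(3·(18/5)-2)/(6·100000) = -11/93750 m
Load 2 — applied couple M₀=6 kN·m at a=4 m (b=L-a=2):
  y_2 = M₀x²/(2EI)  [x≤a] = 6·2²/(2·100000) = 3/25000 m
Load 3 — triangular load w₀=19 kN/m (0→w₀ over full span):
  y_3 = (w₀Lx³/12-w₀L²x²/6-w₀x⁵/(120L))/EI = (19·6·2³/12-19·6²·2²/6-19·2⁵/(120·6))/100000 = -8569/2250000 m
Superposition: y = Σ y_i = -8563/2250000 m ≈ -0.003806 m

y(2) = -8563/2250000 m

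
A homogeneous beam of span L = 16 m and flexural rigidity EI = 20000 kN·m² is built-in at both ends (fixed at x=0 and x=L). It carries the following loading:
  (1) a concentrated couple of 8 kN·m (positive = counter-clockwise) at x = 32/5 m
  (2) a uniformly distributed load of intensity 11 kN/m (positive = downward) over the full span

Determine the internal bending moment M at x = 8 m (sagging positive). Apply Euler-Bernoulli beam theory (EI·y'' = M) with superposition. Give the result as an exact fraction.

M(8) = 1712/15 kN·m

Load 1 — applied couple M₀=8 kN·m at a=32/5 m (b=L-a=48/5):
  M_1 = R_Ax - M_A - M₀  [x>a] with R_A=18/25, M_A=24/25 = (18/25)·8 - (24/25) - 8 = -16/5 kN·m
Load 2 — uniform load w=11 kN/m over full span:
  M_2 = wLx/2 - wL²/12 - wx²/2 = 11·16·8/2 - 11·16²/12 - 11·8²/2 = 352/3 kN·m
Superposition: M = Σ M_i = 1712/15 kN·m ≈ 114.133333 kN·m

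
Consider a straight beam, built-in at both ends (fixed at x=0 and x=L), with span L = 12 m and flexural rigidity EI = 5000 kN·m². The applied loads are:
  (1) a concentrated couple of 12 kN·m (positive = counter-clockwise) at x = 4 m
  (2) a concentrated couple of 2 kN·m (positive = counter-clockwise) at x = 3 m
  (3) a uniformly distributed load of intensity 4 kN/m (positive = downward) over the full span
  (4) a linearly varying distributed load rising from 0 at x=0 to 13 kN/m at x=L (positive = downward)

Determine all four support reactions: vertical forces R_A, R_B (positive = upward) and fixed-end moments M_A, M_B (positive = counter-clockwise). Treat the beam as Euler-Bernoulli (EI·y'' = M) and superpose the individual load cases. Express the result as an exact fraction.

R_A = 11741/240 kN, M_A = 4401/40 kN·m, R_B = 18499/240 kN, M_B = -5479/40 kN·m

Load 1 — applied couple M₀=12 kN·m at a=4 m (b=L-a=8):
  R_A = 6M₀ab/L³ = 6·12·4·8/12³ = 4/3 kN
  M_A = M₀b(2a-b)/L² = 12·8·(2·4-8)/12² = 0 kN·m
  R_B = -6M₀ab/L³ = -6·12·4·8/12³ = -4/3 kN
  M_B = M₀a(2b-a)/L² = 12·4·(2·8-4)/12² = 4 kN·m
Load 2 — applied couple M₀=2 kN·m at a=3 m (b=L-a=9):
  R_A = 6M₀ab/L³ = 6·2·3·9/12³ = 3/16 kN
  M_A = M₀b(2a-b)/L² = 2·9·(2·3-9)/12² = -3/8 kN·m
  R_B = -6M₀ab/L³ = -6·2·3·9/12³ = -3/16 kN
  M_B = M₀a(2b-a)/L² = 2·3·(2·9-3)/12² = 5/8 kN·m
Load 3 — uniform load w=4 kN/m over full span:
  R_A = wL/2 = 4·12/2 = 24 kN
  M_A = wL²/12 = 4·12²/12 = 48 kN·m
  R_B = wL/2 = 4·12/2 = 24 kN
  M_B = -wL²/12 = -4·12²/12 = -48 kN·m
Load 4 — triangular load w₀=13 kN/m (0→w₀ over full span):
  R_A = 3w₀L/20 = 3·13·12/20 = 117/5 kN
  M_A = w₀L²/30 = 13·12²/30 = 312/5 kN·m
  R_B = 7w₀L/20 = 7·13·12/20 = 273/5 kN
  M_B = -w₀L²/20 = -13·12²/20 = -468/5 kN·m
Superposition: R_A = 11741/240 kN, M_A = 4401/40 kN·m, R_B = 18499/240 kN, M_B = -5479/40 kN·m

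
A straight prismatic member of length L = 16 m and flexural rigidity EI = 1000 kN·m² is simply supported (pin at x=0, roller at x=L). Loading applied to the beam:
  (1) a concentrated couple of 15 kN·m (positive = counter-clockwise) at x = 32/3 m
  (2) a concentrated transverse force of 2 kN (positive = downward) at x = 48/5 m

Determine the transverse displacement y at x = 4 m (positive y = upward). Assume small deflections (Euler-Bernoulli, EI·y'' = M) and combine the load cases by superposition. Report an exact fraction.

Load 1 — applied couple M₀=15 kN·m at a=32/3 m (b=L-a=16/3):
  y_1 = (M₀x³/(6L)+C₁x)/EI  [x≤a] with C₁=M₀(3b²-L²)/(6L)=-80/3 = (15·4³/(6·16)+(-80/3)·4)/1000 = -29/300 m
Load 2 — point force P=2 kN at a=48/5 m (b=L-a=32/5):
  y_2 = -Pbx(L²-b²-x²)/(6LEI)  [x≤a] = -2·(32/5)·4·(16²-(32/5)²-4²)/(6·16·1000) = -4976/46875 m
Superposition: y = Σ y_i = -38029/187500 m ≈ -0.202821 m

y(4) = -38029/187500 m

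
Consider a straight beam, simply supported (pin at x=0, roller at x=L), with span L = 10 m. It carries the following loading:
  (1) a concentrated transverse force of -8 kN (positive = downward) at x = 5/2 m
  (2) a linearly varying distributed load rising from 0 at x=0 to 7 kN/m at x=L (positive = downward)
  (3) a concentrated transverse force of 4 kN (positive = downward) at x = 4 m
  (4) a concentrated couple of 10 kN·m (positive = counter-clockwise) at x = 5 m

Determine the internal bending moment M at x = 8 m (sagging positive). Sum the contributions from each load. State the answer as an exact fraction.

Load 1 — point force P=-8 kN at a=5/2 m (b=L-a=15/2):
  M_1 = Pa(L-x)/L  [x>a] = (-8)·(5/2)·(10-8)/10 = -4 kN·m
Load 2 — triangular load w₀=7 kN/m (0→w₀ over full span):
  M_2 = w₀Lx/6 - w₀x³/(6L) = 7·10·8/6 - 7·8³/(6·10) = 168/5 kN·m
Load 3 — point force P=4 kN at a=4 m (b=L-a=6):
  M_3 = Pa(L-x)/L  [x>a] = 4·4·(10-8)/10 = 16/5 kN·m
Load 4 — applied couple M₀=10 kN·m at a=5 m (b=L-a=5):
  M_4 = M₀x/L - M₀  [x>a] = 10·8/10 - 10 = -2 kN·m
Superposition: M = Σ M_i = 154/5 kN·m ≈ 30.800000 kN·m

M(8) = 154/5 kN·m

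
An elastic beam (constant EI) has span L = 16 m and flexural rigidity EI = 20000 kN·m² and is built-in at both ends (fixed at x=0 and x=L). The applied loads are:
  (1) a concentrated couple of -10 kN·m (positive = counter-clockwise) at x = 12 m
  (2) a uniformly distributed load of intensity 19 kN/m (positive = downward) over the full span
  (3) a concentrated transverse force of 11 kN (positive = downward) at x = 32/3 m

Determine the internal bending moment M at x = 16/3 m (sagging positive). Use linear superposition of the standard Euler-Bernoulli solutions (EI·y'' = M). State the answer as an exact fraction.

Load 1 — applied couple M₀=-10 kN·m at a=12 m (b=L-a=4):
  M_1 = R_Ax - M_A  [x≤a] with R_A=-45/64, M_A=-25/8 = (-45/64)·(16/3) - (-25/8) = -5/8 kN·m
Load 2 — uniform load w=19 kN/m over full span:
  M_2 = wLx/2 - wL²/12 - wx²/2 = 19·16·(16/3)/2 - 19·16²/12 - 19·(16/3)²/2 = 1216/9 kN·m
Load 3 — point force P=11 kN at a=32/3 m (b=L-a=16/3):
  M_3 = Pb²(3a+b)x/L³ - Pab²/L²  [x≤a] = 11·(16/3)²·(3·(32/3)+(16/3))·(16/3)/16³ - 11·(32/3)·(16/3)²/16² = 176/81 kN·m
Superposition: M = Σ M_i = 88555/648 kN·m ≈ 136.658951 kN·m

M(16/3) = 88555/648 kN·m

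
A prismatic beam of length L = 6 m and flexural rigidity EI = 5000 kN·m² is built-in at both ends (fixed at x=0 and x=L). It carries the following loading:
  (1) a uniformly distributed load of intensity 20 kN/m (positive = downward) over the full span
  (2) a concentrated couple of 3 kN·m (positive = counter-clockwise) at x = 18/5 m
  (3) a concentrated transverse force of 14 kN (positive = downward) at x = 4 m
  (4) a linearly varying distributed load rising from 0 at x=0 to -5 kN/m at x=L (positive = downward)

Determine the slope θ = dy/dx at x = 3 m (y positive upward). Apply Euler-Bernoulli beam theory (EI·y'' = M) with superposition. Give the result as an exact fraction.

θ(3) = -1693/6000000 rad

Load 1 — uniform load w=20 kN/m over full span:
  θ_1 = -wx(L-x)(L-2x)/(12EI) = -20·3·(6-3)·(6-2·3)/(12·5000) = 0 rad
Load 2 — applied couple M₀=3 kN·m at a=18/5 m (b=L-a=12/5):
  θ_2 = (R_Ax²/2 - M_Ax)/EI  [x≤a] with R_A=18/25, M_A=24/25 = ((18/25)·3²/2 - (24/25)·3)/5000 = 9/125000 rad
Load 3 — point force P=14 kN at a=4 m (b=L-a=2):
  θ_3 = -Pb²x(2aL-(3a+b)x)/(2L³EI)  [x≤a] = -14·2²·3·(2·4·6-(3·4+2)·3)/(2·6³·5000) = -7/15000 rad
Load 4 — triangular load w₀=-5 kN/m (0→w₀ over full span):
  θ_4 = -w₀(2x(L-x)(L-2x)(x+2L)+x²(L-x)²)/(120LEI) = -(-5)·(2·3·(6-3)·(6-2·3)·(3+2·6)+3²·(6-3)²)/(120·6·5000) = 9/80000 rad
Superposition: θ = Σ θ_i = -1693/6000000 rad ≈ -0.000282 rad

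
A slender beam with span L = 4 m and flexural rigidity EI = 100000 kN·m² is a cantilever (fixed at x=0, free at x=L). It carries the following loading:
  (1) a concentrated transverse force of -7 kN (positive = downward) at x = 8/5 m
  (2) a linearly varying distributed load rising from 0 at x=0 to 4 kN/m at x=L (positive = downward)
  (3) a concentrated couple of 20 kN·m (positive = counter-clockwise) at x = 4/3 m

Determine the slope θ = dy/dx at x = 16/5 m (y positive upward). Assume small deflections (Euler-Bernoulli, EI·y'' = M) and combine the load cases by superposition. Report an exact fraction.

θ(16/5) = 463/11718750 rad

Load 1 — point force P=-7 kN at a=8/5 m (b=L-a=12/5):
  θ_1 = -Pa²/(2EI)  [x>a] = -(-7)·(8/5)²/(2·100000) = 7/78125 rad
Load 2 — triangular load w₀=4 kN/m (0→w₀ over full span):
  θ_2 = (w₀Lx²/4-w₀L²x/3-w₀x⁴/(24L))/EI = (4·4·(16/5)²/4-4·4²·(16/5)/3-4·(16/5)⁴/(24·4))/100000 = -1856/5859375 rad
Load 3 — applied couple M₀=20 kN·m at a=4/3 m (b=L-a=8/3):
  θ_3 = M₀a/EI  [x>a] = 20·(4/3)/100000 = 1/3750 rad
Superposition: θ = Σ θ_i = 463/11718750 rad ≈ 0.000040 rad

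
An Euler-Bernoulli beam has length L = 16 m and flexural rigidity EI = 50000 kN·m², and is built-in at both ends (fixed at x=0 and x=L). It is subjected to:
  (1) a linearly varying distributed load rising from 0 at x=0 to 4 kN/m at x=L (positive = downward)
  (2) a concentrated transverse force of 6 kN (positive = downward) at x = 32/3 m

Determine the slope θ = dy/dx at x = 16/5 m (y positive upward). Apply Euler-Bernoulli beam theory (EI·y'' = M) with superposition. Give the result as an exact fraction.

θ(16/5) = -26704/17578125 rad

Load 1 — triangular load w₀=4 kN/m (0→w₀ over full span):
  θ_1 = -w₀(2x(L-x)(L-2x)(x+2L)+x²(L-x)²)/(120LEI) = -4·(2·(16/5)·(16-(16/5))·(16-2·(16/5))·((16/5)+2·16)+(16/5)²·(16-(16/5))²)/(120·16·50000) = -7168/5859375 rad
Load 2 — point force P=6 kN at a=32/3 m (b=L-a=16/3):
  θ_2 = -Pb²x(2aL-(3a+b)x)/(2L³EI)  [x≤a] = -6·(16/3)²·(16/5)·(2·(32/3)·16-(3·(32/3)+(16/3))·(16/5))/(2·16³·50000) = -208/703125 rad
Superposition: θ = Σ θ_i = -26704/17578125 rad ≈ -0.001519 rad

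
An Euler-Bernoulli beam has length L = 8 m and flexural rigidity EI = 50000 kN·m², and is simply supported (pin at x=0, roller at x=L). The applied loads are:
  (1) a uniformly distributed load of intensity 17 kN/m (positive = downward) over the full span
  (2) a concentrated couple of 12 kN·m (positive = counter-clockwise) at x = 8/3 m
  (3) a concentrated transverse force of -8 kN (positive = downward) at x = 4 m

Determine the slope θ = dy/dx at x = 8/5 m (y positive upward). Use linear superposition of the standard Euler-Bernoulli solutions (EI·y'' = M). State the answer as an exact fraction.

Load 1 — uniform load w=17 kN/m over full span:
  θ_1 = -w(L³-6Lx²+4x³)/(24EI) = -17·(8³-6·8·(8/5)²+4·(8/5)³)/(24·50000) = -2244/390625 rad
Load 2 — applied couple M₀=12 kN·m at a=8/3 m (b=L-a=16/3):
  θ_2 = (M₀x²/(2L)+C₁)/EI  [x≤a] with C₁=M₀(3b²-L²)/(6L)=16/3 = (12·(8/5)²/(2·8)+(16/3))/50000 = 34/234375 rad
Load 3 — point force P=-8 kN at a=4 m (b=L-a=4):
  θ_3 = -Pb(L²-b²-3x²)/(6LEI)  [x≤a] = -(-8)·4·(8²-4²-3·(8/5)²)/(6·8·50000) = 42/78125 rad
Superposition: θ = Σ θ_i = -5932/1171875 rad ≈ -0.005062 rad

θ(8/5) = -5932/1171875 rad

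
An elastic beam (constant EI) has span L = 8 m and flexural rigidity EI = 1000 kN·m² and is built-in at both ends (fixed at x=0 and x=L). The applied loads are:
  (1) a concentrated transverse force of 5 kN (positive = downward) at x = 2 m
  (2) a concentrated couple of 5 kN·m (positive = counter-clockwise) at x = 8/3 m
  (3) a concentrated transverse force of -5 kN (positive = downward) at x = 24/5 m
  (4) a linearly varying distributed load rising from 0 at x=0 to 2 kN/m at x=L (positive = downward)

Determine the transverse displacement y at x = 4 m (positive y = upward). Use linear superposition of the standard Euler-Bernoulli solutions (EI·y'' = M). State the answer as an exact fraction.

Load 1 — point force P=5 kN at a=2 m (b=L-a=6):
  y_1 = -Pa²(L-x)²(3bL-(3b+a)(L-x))/(6L³EI)  [x>a] = -5·2²·(8-4)²·(3·6·8-(3·6+2)·(8-4))/(6·8³·1000) = -1/150 m
Load 2 — applied couple M₀=5 kN·m at a=8/3 m (b=L-a=16/3):
  y_2 = (R_Ax³/6 - M_Ax²/2 - M₀(x-a)²/2)/EI  [x>a] with R_A=5/6, M_A=0 = ((5/6)·4³/6 - 0·4²/2 - 5·(4-(8/3))²/2)/1000 = 1/225 m
Load 3 — point force P=-5 kN at a=24/5 m (b=L-a=16/5):
  y_3 = -Pb²x²(3aL-(3a+b)x)/(6L³EI)  [x≤a] = -(-5)·(16/5)²·4²·(3·(24/5)·8-(3·(24/5)+(16/5))·4)/(6·8³·1000) = 112/9375 m
Load 4 — triangular load w₀=2 kN/m (0→w₀ over full span):
  y_4 = -w₀x²(L-x)²(x+2L)/(120LEI) = -2·4²·(8-4)²·(4+2·8)/(120·8·1000) = -4/375 m
Superposition: y = Σ y_i = -53/56250 m ≈ -0.000942 m

y(4) = -53/56250 m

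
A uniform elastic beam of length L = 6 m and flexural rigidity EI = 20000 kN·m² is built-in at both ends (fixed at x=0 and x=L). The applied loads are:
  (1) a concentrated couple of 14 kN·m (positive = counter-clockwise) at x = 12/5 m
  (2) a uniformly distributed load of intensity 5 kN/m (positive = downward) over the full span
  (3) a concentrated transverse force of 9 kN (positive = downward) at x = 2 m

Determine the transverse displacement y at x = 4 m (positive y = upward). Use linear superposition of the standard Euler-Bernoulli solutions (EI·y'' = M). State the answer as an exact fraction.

Load 1 — applied couple M₀=14 kN·m at a=12/5 m (b=L-a=18/5):
  y_1 = (R_Ax³/6 - M_Ax²/2 - M₀(x-a)²/2)/EI  [x>a] with R_A=84/25, M_A=42/25 = ((84/25)·4³/6 - (42/25)·4²/2 - 14·(4-(12/5))²/2)/20000 = 7/31250 m
Load 2 — uniform load w=5 kN/m over full span:
  y_2 = -wx²(L-x)²/(24EI) = -5·4²·(6-4)²/(24·20000) = -1/1500 m
Load 3 — point force P=9 kN at a=2 m (b=L-a=4):
  y_3 = -Pa²(L-x)²(3bL-(3b+a)(L-x))/(6L³EI)  [x>a] = -9·2²·(6-4)²·(3·4·6-(3·4+2)·(6-4))/(6·6³·20000) = -11/45000 m
Superposition: y = Σ y_i = -773/1125000 m ≈ -0.000687 m

y(4) = -773/1125000 m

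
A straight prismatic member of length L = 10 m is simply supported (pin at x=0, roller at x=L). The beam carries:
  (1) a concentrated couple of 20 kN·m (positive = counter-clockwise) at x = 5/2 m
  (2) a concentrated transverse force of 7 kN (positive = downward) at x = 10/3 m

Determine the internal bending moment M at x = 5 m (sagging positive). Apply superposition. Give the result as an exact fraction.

Load 1 — applied couple M₀=20 kN·m at a=5/2 m (b=L-a=15/2):
  M_1 = M₀x/L - M₀  [x>a] = 20·5/10 - 20 = -10 kN·m
Load 2 — point force P=7 kN at a=10/3 m (b=L-a=20/3):
  M_2 = Pa(L-x)/L  [x>a] = 7·(10/3)·(10-5)/10 = 35/3 kN·m
Superposition: M = Σ M_i = 5/3 kN·m ≈ 1.666667 kN·m

M(5) = 5/3 kN·m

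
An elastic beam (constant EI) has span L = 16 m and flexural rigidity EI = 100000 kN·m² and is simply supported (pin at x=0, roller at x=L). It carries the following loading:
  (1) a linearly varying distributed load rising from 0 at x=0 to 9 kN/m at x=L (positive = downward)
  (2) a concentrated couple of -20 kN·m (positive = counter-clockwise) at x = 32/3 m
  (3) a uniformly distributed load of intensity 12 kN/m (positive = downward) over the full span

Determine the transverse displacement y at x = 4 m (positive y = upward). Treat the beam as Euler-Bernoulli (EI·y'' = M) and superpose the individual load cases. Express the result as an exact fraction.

y(4) = -5503/56250 m

Load 1 — triangular load w₀=9 kN/m (0→w₀ over full span):
  y_1 = -w₀x(7L⁴-10L²x²+3x⁴)/(360LEI) = -9·4·(7·16⁴-10·16²·4²+3·4⁴)/(360·16·100000) = -327/12500 m
Load 2 — applied couple M₀=-20 kN·m at a=32/3 m (b=L-a=16/3):
  y_2 = (M₀x³/(6L)+C₁x)/EI  [x≤a] with C₁=M₀(3b²-L²)/(6L)=320/9 = ((-20)·4³/(6·16)+(320/9)·4)/100000 = 29/22500 m
Load 3 — uniform load w=12 kN/m over full span:
  y_3 = -wx(L³-2Lx²+x³)/(24EI) = -12·4·(16³-2·16·4²+4³)/(24·100000) = -228/3125 m
Superposition: y = Σ y_i = -5503/56250 m ≈ -0.097831 m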